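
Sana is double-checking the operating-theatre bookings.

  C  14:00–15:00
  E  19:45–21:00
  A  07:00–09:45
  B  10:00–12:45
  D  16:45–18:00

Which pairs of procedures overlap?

no conflicts

Sorted by start: A, B, C, D, E.
B starts after A ends; A is clear from here.
C starts after B ends; B is clear from here.
D starts after C ends; C is clear from here.
E starts after D ends.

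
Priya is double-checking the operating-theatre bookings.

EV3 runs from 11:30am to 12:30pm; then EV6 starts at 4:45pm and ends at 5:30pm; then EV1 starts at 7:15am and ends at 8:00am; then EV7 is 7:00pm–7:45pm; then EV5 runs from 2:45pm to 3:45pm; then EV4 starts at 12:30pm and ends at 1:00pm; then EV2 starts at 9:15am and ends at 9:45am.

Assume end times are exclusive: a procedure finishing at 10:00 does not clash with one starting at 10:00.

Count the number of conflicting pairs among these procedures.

0

Sorted by start: EV1, EV2, EV3, EV4, EV5, EV6, EV7.
EV2 starts after EV1 ends, so nothing later overlaps EV1 either.
EV3 starts after EV2 ends, so nothing later overlaps EV2 either.
EV4 starts exactly when EV3 ends (back-to-back, no overlap), so nothing later overlaps EV3 either.
EV5 starts after EV4 ends, so nothing later overlaps EV4 either.
EV6 starts after EV5 ends, so nothing later overlaps EV5 either.
EV7 starts after EV6 ends.
No pair overlaps.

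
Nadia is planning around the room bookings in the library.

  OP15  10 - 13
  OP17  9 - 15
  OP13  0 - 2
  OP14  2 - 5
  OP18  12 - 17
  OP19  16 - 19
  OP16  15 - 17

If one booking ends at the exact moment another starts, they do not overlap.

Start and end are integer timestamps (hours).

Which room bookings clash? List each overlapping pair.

OP15 & OP17, OP15 & OP18, OP16 & OP18, OP16 & OP19, OP17 & OP18, OP18 & OP19

Two intervals overlap when each starts before the other ends.
Sorted by start: OP13, OP14, OP17, OP15, OP18, OP16, OP19.
OP14 starts exactly when OP13 ends (back-to-back, no overlap); OP13 is clear from here.
OP17 starts after OP14 ends; OP14 is clear from here.
OP15 starts before OP17 ends → OP17 and OP15 overlap.
OP18 starts before OP17 ends → OP17 and OP18 overlap.
OP16 starts exactly when OP17 ends (back-to-back, no overlap); OP17 is clear from here.
OP18 starts before OP15 ends → OP15 and OP18 overlap.
OP16 starts after OP15 ends; OP15 is clear from here.
OP16 starts before OP18 ends → OP18 and OP16 overlap.
OP19 starts before OP18 ends → OP18 and OP19 overlap.
OP19 starts before OP16 ends → OP16 and OP19 overlap.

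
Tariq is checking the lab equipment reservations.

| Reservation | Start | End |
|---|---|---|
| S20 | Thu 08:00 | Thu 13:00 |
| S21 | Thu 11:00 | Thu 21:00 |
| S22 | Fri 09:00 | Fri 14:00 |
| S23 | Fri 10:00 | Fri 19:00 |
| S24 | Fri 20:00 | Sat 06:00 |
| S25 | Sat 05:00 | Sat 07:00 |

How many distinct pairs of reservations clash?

Sorted by start: S20, S21, S22, S23, S24, S25.
S21 starts before S20 ends → S20 and S21 overlap.
S22 starts after S20 ends, so nothing later overlaps S20 either.
S22 starts after S21 ends, so nothing later overlaps S21 either.
S23 starts before S22 ends → S22 and S23 overlap.
S24 starts after S22 ends, so nothing later overlaps S22 either.
S24 starts after S23 ends, so nothing later overlaps S23 either.
S25 starts before S24 ends → S24 and S25 overlap.
Overlapping pairs: S20 & S21, S22 & S23, S24 & S25 — 3 in total.

3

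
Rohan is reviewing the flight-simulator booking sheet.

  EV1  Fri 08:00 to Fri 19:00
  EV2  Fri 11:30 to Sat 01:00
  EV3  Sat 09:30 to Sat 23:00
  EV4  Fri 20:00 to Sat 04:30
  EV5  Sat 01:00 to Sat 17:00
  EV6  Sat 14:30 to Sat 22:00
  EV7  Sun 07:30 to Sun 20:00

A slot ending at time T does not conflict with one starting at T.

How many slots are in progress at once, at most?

Walk through starts and ends in time order (an end at T is processed before a start at T):
Fri 08:00 start EV1 → 1
Fri 11:30 start EV2 → 2
Fri 19:00 end EV1 → 1
Fri 20:00 start EV4 → 2
Sat 01:00 end EV2 → 1
Sat 01:00 start EV5 → 2
Sat 04:30 end EV4 → 1
Sat 09:30 start EV3 → 2
Sat 14:30 start EV6 → 3
Sat 17:00 end EV5 → 2
Sat 22:00 end EV6 → 1
Sat 23:00 end EV3 → 0
Sun 07:30 start EV7 → 1
Sun 20:00 end EV7 → 0
Peak is 3, at Sat 14:30 (EV3, EV5, EV6).

3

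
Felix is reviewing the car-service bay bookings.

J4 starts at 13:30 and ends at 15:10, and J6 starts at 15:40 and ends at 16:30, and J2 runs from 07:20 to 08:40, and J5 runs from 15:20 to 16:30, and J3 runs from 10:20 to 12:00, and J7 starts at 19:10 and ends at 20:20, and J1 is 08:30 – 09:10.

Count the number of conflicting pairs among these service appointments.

2

Check each pair: they overlap iff neither finishes before the other starts.
Sorted by start: J2, J1, J3, J4, J5, J6, J7.
J1 starts before J2 ends → J2 and J1 overlap.
J3 starts after J2 ends, so nothing later overlaps J2 either.
J3 starts after J1 ends, so nothing later overlaps J1 either.
J4 starts after J3 ends, so nothing later overlaps J3 either.
J5 starts after J4 ends, so nothing later overlaps J4 either.
J6 starts before J5 ends → J5 and J6 overlap.
J7 starts after J5 ends.
J7 starts after J6 ends.
Overlapping pairs: J1 & J2, J5 & J6 — 2 in total.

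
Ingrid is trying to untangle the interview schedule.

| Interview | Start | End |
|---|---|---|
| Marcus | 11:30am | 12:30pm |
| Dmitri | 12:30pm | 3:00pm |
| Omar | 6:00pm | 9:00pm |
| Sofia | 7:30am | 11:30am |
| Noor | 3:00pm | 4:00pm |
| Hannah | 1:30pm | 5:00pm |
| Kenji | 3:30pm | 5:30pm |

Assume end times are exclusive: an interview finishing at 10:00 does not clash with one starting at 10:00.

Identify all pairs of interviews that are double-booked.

Dmitri & Hannah, Hannah & Kenji, Hannah & Noor, Kenji & Noor

Check each pair: they overlap iff neither finishes before the other starts.
Sorted by start: Sofia, Marcus, Dmitri, Hannah, Noor, Kenji, Omar.
Marcus starts exactly when Sofia ends (back-to-back, no overlap); Sofia is clear from here.
Dmitri starts exactly when Marcus ends (back-to-back, no overlap); Marcus is clear from here.
Hannah starts before Dmitri ends → Dmitri and Hannah overlap.
Noor starts exactly when Dmitri ends (back-to-back, no overlap); Dmitri is clear from here.
Noor starts before Hannah ends → Hannah and Noor overlap.
Kenji starts before Hannah ends → Hannah and Kenji overlap.
Omar starts after Hannah ends.
Kenji starts before Noor ends → Noor and Kenji overlap.
Omar starts after Noor ends.
Omar starts after Kenji ends.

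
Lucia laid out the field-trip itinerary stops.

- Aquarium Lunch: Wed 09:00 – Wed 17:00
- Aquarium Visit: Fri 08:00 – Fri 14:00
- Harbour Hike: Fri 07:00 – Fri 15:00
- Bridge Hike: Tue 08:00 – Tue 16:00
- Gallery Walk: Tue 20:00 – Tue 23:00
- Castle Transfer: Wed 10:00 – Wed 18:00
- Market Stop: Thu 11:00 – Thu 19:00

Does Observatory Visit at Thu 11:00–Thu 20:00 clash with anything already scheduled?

Yes — it overlaps Market Stop

Bridge Hike: ends Tue 16:00 at or before Observatory Visit starts Thu 11:00 → clear.
Gallery Walk: ends Tue 23:00 at or before Observatory Visit starts Thu 11:00 → clear.
Aquarium Lunch: ends Wed 17:00 at or before Observatory Visit starts Thu 11:00 → clear.
Castle Transfer: ends Wed 18:00 at or before Observatory Visit starts Thu 11:00 → clear.
Market Stop: starts Thu 11:00 before Observatory Visit ends Thu 20:00, and ends Thu 19:00 after Observatory Visit starts Thu 11:00 → overlap.
Harbour Hike: starts Fri 07:00 at or after Observatory Visit ends Thu 20:00 → clear.
Aquarium Visit: starts Fri 08:00 at or after Observatory Visit ends Thu 20:00 → clear.
Observatory Visit overlaps Market Stop.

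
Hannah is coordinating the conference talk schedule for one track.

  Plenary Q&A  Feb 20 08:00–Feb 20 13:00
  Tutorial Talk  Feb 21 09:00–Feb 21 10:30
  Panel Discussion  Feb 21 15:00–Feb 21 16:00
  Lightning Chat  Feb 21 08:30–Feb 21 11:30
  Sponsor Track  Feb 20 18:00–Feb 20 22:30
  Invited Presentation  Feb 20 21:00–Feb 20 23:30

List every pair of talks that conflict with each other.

Sorted by start: Plenary Q&A, Sponsor Track, Invited Presentation, Lightning Chat, Tutorial Talk, Panel Discussion.
Sponsor Track starts after Plenary Q&A ends — done with Plenary Q&A.
Invited Presentation starts before Sponsor Track ends → Sponsor Track and Invited Presentation overlap.
Lightning Chat starts after Sponsor Track ends — done with Sponsor Track.
Lightning Chat starts after Invited Presentation ends — done with Invited Presentation.
Tutorial Talk starts before Lightning Chat ends → Lightning Chat and Tutorial Talk overlap.
Panel Discussion starts after Lightning Chat ends.
Panel Discussion starts after Tutorial Talk ends.

Invited Presentation & Sponsor Track, Lightning Chat & Tutorial Talk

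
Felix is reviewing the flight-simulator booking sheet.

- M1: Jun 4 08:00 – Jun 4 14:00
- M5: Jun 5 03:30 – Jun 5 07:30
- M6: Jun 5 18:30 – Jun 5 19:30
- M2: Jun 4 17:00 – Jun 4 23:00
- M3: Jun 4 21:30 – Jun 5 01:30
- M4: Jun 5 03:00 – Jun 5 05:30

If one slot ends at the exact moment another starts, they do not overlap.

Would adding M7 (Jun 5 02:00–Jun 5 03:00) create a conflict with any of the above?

M1: ends Jun 4 14:00 at or before M7 starts Jun 5 02:00 → clear.
M2: ends Jun 4 23:00 at or before M7 starts Jun 5 02:00 → clear.
M3: ends Jun 5 01:30 at or before M7 starts Jun 5 02:00 → clear.
M4: starts Jun 5 03:00 at or after M7 ends Jun 5 03:00 → clear.
M5: starts Jun 5 03:30 at or after M7 ends Jun 5 03:00 → clear.
M6: starts Jun 5 18:30 at or after M7 ends Jun 5 03:00 → clear.

No — it doesn't clash with anything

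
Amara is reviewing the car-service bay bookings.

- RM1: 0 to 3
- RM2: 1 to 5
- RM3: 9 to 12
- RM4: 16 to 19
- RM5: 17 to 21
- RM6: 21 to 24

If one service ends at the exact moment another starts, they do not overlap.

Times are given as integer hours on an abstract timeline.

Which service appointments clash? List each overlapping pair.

Sorted by start: RM1, RM2, RM3, RM4, RM5, RM6.
RM2 starts before RM1 ends → RM1 and RM2 overlap.
RM3 starts after RM1 ends — done with RM1.
RM3 starts after RM2 ends — done with RM2.
RM4 starts after RM3 ends — done with RM3.
RM5 starts before RM4 ends → RM4 and RM5 overlap.
RM6 starts after RM4 ends.
RM6 starts exactly when RM5 ends (back-to-back, no overlap).

RM1 & RM2, RM4 & RM5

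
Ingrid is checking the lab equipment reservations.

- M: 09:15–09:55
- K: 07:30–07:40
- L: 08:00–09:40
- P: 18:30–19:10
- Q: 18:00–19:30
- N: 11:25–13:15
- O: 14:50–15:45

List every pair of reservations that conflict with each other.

L & M, P & Q

Sorted by start: K, L, M, N, O, Q, P.
L starts after K ends — done with K.
M starts before L ends → L and M overlap.
N starts after L ends — done with L.
N starts after M ends — done with M.
O starts after N ends — done with N.
Q starts after O ends — done with O.
P starts before Q ends → Q and P overlap.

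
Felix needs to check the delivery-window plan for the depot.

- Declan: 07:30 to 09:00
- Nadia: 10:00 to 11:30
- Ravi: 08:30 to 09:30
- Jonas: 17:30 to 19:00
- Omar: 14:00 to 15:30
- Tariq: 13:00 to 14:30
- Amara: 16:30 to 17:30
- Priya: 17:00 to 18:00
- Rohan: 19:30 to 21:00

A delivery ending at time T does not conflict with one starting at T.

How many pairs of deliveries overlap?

Sorted by start: Declan, Ravi, Nadia, Tariq, Omar, Amara, Priya, Jonas, Rohan.
Ravi starts before Declan ends → Declan and Ravi overlap.
Nadia starts after Declan ends, so Declan has no further overlaps.
Nadia starts after Ravi ends, so Ravi has no further overlaps.
Tariq starts after Nadia ends, so Nadia has no further overlaps.
Omar starts before Tariq ends → Tariq and Omar overlap.
Amara starts after Tariq ends, so Tariq has no further overlaps.
Amara starts after Omar ends, so Omar has no further overlaps.
Priya starts before Amara ends → Amara and Priya overlap.
Jonas starts exactly when Amara ends (back-to-back, no overlap), so Amara has no further overlaps.
Jonas starts before Priya ends → Priya and Jonas overlap.
Rohan starts after Priya ends.
Rohan starts after Jonas ends.
Overlapping pairs: Amara & Priya, Declan & Ravi, Jonas & Priya, Omar & Tariq — 4 in total.

4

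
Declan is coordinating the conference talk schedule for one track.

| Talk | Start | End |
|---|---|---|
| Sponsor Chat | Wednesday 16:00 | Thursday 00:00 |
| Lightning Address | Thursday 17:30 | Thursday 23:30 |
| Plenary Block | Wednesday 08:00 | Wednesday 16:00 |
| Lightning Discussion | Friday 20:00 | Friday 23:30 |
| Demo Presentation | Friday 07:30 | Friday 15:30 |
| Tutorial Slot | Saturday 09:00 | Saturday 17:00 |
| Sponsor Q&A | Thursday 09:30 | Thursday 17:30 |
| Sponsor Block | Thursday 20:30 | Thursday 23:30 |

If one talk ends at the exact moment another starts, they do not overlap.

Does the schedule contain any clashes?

Sorted by start: Plenary Block, Sponsor Chat, Sponsor Q&A, Lightning Address, Sponsor Block, Demo Presentation, Lightning Discussion, Tutorial Slot.
Sponsor Chat starts exactly when Plenary Block ends (back-to-back, no overlap); Plenary Block is clear from here.
Sponsor Q&A starts after Sponsor Chat ends; Sponsor Chat is clear from here.
Lightning Address starts exactly when Sponsor Q&A ends (back-to-back, no overlap); Sponsor Q&A is clear from here.
Sponsor Block starts before Lightning Address ends → Lightning Address and Sponsor Block overlap.
That's a conflict, so the schedule is not conflict-free.

Yes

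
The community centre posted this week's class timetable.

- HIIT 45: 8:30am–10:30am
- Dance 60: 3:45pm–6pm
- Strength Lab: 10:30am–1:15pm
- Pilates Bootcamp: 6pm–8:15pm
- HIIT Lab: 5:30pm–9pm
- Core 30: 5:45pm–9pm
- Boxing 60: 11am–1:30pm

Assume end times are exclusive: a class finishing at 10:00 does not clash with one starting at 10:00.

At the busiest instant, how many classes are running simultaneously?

Walk through starts and ends in time order (an end at T is processed before a start at T):
8:30am start HIIT 45 → 1
10:30am end HIIT 45 → 0
10:30am start Strength Lab → 1
11am start Boxing 60 → 2
1:15pm end Strength Lab → 1
1:30pm end Boxing 60 → 0
3:45pm start Dance 60 → 1
5:30pm start HIIT Lab → 2
5:45pm start Core 30 → 3
6pm end Dance 60 → 2
6pm start Pilates Bootcamp → 3
8:15pm end Pilates Bootcamp → 2
9pm end Core 30 → 1
9pm end HIIT Lab → 0
Peak is 3, at 5:45pm (Core 30, Dance 60, HIIT Lab).

3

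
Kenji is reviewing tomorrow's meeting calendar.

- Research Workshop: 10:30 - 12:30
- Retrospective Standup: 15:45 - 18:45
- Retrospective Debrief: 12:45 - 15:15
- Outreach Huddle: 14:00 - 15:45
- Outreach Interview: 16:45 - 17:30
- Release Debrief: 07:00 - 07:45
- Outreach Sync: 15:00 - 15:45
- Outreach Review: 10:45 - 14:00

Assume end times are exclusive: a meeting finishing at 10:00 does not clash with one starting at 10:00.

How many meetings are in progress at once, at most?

Sort all start/end points and keep a running count:
07:00 start Release Debrief → 1
07:45 end Release Debrief → 0
10:30 start Research Workshop → 1
10:45 start Outreach Review → 2
12:30 end Research Workshop → 1
12:45 start Retrospective Debrief → 2
14:00 end Outreach Review → 1
14:00 start Outreach Huddle → 2
15:00 start Outreach Sync → 3
15:15 end Retrospective Debrief → 2
15:45 end Outreach Huddle → 1
15:45 end Outreach Sync → 0
15:45 start Retrospective Standup → 1
16:45 start Outreach Interview → 2
17:30 end Outreach Interview → 1
18:45 end Retrospective Standup → 0
Peak is 3, at 15:00 (Outreach Huddle, Outreach Sync, Retrospective Debrief).

3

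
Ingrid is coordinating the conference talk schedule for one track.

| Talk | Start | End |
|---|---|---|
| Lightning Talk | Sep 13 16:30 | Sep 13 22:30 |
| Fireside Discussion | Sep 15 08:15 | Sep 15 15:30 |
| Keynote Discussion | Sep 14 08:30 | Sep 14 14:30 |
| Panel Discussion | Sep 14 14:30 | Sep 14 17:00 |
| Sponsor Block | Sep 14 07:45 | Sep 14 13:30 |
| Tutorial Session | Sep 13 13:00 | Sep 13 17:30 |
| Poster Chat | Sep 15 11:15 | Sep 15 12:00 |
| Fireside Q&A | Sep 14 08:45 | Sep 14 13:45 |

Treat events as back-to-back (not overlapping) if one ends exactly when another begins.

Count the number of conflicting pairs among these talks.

5

Sorted by start: Tutorial Session, Lightning Talk, Sponsor Block, Keynote Discussion, Fireside Q&A, Panel Discussion, Fireside Discussion, Poster Chat.
Lightning Talk starts before Tutorial Session ends → Tutorial Session and Lightning Talk overlap.
Sponsor Block starts after Tutorial Session ends, so Tutorial Session has no further overlaps.
Sponsor Block starts after Lightning Talk ends, so Lightning Talk has no further overlaps.
Keynote Discussion starts before Sponsor Block ends → Sponsor Block and Keynote Discussion overlap.
Fireside Q&A starts before Sponsor Block ends → Sponsor Block and Fireside Q&A overlap.
Panel Discussion starts after Sponsor Block ends, so Sponsor Block has no further overlaps.
Fireside Q&A starts before Keynote Discussion ends → Keynote Discussion and Fireside Q&A overlap.
Panel Discussion starts exactly when Keynote Discussion ends (back-to-back, no overlap), so Keynote Discussion has no further overlaps.
Panel Discussion starts after Fireside Q&A ends, so Fireside Q&A has no further overlaps.
Fireside Discussion starts after Panel Discussion ends, so Panel Discussion has no further overlaps.
Poster Chat starts before Fireside Discussion ends → Fireside Discussion and Poster Chat overlap.
Overlapping pairs: Fireside Discussion & Poster Chat, Fireside Q&A & Keynote Discussion, Fireside Q&A & Sponsor Block, Keynote Discussion & Sponsor Block, Lightning Talk & Tutorial Session — 5 in total.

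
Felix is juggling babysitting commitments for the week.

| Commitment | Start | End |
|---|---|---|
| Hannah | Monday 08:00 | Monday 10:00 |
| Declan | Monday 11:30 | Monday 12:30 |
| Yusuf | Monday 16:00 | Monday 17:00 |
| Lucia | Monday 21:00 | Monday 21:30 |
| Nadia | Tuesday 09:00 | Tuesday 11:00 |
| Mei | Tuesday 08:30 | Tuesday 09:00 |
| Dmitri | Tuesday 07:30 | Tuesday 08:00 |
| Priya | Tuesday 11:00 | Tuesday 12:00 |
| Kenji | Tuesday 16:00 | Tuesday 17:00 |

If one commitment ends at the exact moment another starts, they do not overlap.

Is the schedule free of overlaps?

Two intervals overlap when each starts before the other ends.
Sorted by start: Hannah, Declan, Yusuf, Lucia, Dmitri, Mei, Nadia, Priya, Kenji.
Declan starts after Hannah ends, so Hannah has no further overlaps.
Yusuf starts after Declan ends, so Declan has no further overlaps.
Lucia starts after Yusuf ends, so Yusuf has no further overlaps.
Dmitri starts after Lucia ends, so Lucia has no further overlaps.
Mei starts after Dmitri ends, so Dmitri has no further overlaps.
Nadia starts exactly when Mei ends (back-to-back, no overlap), so Mei has no further overlaps.
Priya starts exactly when Nadia ends (back-to-back, no overlap), so Nadia has no further overlaps.
Kenji starts after Priya ends.
Every pair is clear; the schedule has no overlaps.

Yes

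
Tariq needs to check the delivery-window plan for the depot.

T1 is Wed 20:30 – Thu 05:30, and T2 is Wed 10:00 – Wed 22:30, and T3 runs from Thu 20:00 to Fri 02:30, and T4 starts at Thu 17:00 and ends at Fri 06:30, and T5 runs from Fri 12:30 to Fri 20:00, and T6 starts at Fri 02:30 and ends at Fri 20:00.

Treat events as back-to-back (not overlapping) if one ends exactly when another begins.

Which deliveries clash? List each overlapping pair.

Sorted by start: T2, T1, T4, T3, T6, T5.
T1 starts before T2 ends → T2 and T1 overlap.
T4 starts after T2 ends, so nothing later overlaps T2 either.
T4 starts after T1 ends, so nothing later overlaps T1 either.
T3 starts before T4 ends → T4 and T3 overlap.
T6 starts before T4 ends → T4 and T6 overlap.
T5 starts after T4 ends.
T6 starts exactly when T3 ends (back-to-back, no overlap), so nothing later overlaps T3 either.
T5 starts before T6 ends → T6 and T5 overlap.

T1 & T2, T3 & T4, T4 & T6, T5 & T6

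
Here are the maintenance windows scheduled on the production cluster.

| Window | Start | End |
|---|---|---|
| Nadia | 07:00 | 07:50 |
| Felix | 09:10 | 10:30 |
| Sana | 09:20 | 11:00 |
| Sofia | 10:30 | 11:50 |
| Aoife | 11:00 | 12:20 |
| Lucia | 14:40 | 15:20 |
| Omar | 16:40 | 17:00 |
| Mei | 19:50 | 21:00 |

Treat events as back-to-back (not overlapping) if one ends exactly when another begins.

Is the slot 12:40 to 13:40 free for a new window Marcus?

Nadia: ends 07:50 at or before Marcus starts 12:40 → clear.
Felix: ends 10:30 at or before Marcus starts 12:40 → clear.
Sana: ends 11:00 at or before Marcus starts 12:40 → clear.
Sofia: ends 11:50 at or before Marcus starts 12:40 → clear.
Aoife: ends 12:20 at or before Marcus starts 12:40 → clear.
Lucia: starts 14:40 at or after Marcus ends 13:40 → clear.
Omar: starts 16:40 at or after Marcus ends 13:40 → clear.
Mei: starts 19:50 at or after Marcus ends 13:40 → clear.

Yes — the slot is free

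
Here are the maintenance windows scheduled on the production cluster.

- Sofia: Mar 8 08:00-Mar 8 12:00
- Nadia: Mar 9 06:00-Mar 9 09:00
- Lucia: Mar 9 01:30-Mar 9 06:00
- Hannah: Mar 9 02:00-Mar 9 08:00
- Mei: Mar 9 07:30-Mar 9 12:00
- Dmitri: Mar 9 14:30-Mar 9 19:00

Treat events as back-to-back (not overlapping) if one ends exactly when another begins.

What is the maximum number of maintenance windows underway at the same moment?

Sort all start/end points and keep a running count:
Mar 8 08:00 start Sofia → 1
Mar 8 12:00 end Sofia → 0
Mar 9 01:30 start Lucia → 1
Mar 9 02:00 start Hannah → 2
Mar 9 06:00 end Lucia → 1
Mar 9 06:00 start Nadia → 2
Mar 9 07:30 start Mei → 3
Mar 9 08:00 end Hannah → 2
Mar 9 09:00 end Nadia → 1
Mar 9 12:00 end Mei → 0
Mar 9 14:30 start Dmitri → 1
Mar 9 19:00 end Dmitri → 0
Peak is 3, at Mar 9 07:30 (Hannah, Mei, Nadia).

3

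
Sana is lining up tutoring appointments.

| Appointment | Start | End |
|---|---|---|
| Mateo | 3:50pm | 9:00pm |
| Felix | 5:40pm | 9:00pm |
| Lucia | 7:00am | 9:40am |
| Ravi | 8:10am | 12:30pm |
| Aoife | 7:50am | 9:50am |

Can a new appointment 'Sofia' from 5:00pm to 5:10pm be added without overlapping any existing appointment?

No — it overlaps Mateo

Lucia: ends 9:40am at or before Sofia starts 5:00pm → clear.
Aoife: ends 9:50am at or before Sofia starts 5:00pm → clear.
Ravi: ends 12:30pm at or before Sofia starts 5:00pm → clear.
Mateo: starts 3:50pm before Sofia ends 5:10pm, and ends 9:00pm after Sofia starts 5:00pm → overlap.
Felix: starts 5:40pm at or after Sofia ends 5:10pm → clear.
Sofia overlaps Mateo.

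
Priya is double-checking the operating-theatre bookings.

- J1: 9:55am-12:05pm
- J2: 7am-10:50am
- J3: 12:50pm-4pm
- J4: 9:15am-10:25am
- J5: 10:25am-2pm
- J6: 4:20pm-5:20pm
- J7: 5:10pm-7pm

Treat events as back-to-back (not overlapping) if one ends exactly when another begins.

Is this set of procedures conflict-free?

Sorted by start: J2, J4, J1, J5, J3, J6, J7.
J4 starts before J2 ends → J2 and J4 overlap.
That's a conflict, so the schedule is not conflict-free.

No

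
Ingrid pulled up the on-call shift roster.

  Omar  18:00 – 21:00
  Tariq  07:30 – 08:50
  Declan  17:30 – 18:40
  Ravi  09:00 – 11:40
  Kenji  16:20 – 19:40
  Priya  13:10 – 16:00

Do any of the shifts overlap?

Yes

Two intervals overlap when each starts before the other ends.
Sorted by start: Tariq, Ravi, Priya, Kenji, Declan, Omar.
Ravi starts after Tariq ends, so nothing later overlaps Tariq either.
Priya starts after Ravi ends, so nothing later overlaps Ravi either.
Kenji starts after Priya ends, so nothing later overlaps Priya either.
Declan starts before Kenji ends → Kenji and Declan overlap.
That's a conflict, so the schedule is not conflict-free.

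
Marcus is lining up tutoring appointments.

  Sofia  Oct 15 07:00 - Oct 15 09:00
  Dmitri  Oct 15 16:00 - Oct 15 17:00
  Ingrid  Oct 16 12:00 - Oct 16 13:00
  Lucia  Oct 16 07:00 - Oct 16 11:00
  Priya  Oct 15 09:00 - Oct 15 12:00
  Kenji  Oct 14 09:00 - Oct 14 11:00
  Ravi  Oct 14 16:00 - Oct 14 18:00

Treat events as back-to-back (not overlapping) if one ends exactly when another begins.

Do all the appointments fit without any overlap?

Sorted by start: Kenji, Ravi, Sofia, Priya, Dmitri, Lucia, Ingrid.
Ravi starts after Kenji ends; Kenji is clear from here.
Sofia starts after Ravi ends; Ravi is clear from here.
Priya starts exactly when Sofia ends (back-to-back, no overlap); Sofia is clear from here.
Dmitri starts after Priya ends; Priya is clear from here.
Lucia starts after Dmitri ends; Dmitri is clear from here.
Ingrid starts after Lucia ends.
Every pair is clear; the schedule has no overlaps.

Yes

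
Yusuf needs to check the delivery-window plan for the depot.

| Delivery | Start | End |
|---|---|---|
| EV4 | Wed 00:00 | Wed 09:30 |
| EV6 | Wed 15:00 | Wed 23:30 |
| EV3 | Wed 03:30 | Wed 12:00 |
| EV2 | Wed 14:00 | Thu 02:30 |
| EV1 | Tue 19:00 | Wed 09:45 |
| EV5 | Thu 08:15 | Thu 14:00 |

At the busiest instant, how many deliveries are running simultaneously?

3

Sort all start/end points and keep a running count:
Tue 19:00 start EV1 → 1
Wed 00:00 start EV4 → 2
Wed 03:30 start EV3 → 3
Wed 09:30 end EV4 → 2
Wed 09:45 end EV1 → 1
Wed 12:00 end EV3 → 0
Wed 14:00 start EV2 → 1
Wed 15:00 start EV6 → 2
Wed 23:30 end EV6 → 1
Thu 02:30 end EV2 → 0
Thu 08:15 start EV5 → 1
Thu 14:00 end EV5 → 0
Peak is 3, at Wed 03:30 (EV1, EV3, EV4).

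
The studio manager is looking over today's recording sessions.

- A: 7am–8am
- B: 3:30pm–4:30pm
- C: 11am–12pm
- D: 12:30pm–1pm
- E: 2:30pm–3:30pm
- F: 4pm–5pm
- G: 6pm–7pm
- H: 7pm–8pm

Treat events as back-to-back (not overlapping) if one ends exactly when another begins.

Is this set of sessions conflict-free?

Sorted by start: A, C, D, E, B, F, G, H.
C starts after A ends, so nothing later overlaps A either.
D starts after C ends, so nothing later overlaps C either.
E starts after D ends, so nothing later overlaps D either.
B starts exactly when E ends (back-to-back, no overlap), so nothing later overlaps E either.
F starts before B ends → B and F overlap.
That's a conflict, so the schedule is not conflict-free.

No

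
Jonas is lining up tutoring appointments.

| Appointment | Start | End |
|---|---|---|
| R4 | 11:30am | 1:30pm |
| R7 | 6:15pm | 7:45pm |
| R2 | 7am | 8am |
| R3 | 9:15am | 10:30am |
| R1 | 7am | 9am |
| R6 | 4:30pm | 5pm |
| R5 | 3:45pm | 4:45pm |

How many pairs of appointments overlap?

2

Two intervals overlap when each starts before the other ends.
Sorted by start: R1, R2, R3, R4, R5, R6, R7.
R2 starts before R1 ends → R1 and R2 overlap.
R3 starts after R1 ends — done with R1.
R3 starts after R2 ends — done with R2.
R4 starts after R3 ends — done with R3.
R5 starts after R4 ends — done with R4.
R6 starts before R5 ends → R5 and R6 overlap.
R7 starts after R5 ends.
R7 starts after R6 ends.
Overlapping pairs: R1 & R2, R5 & R6 — 2 in total.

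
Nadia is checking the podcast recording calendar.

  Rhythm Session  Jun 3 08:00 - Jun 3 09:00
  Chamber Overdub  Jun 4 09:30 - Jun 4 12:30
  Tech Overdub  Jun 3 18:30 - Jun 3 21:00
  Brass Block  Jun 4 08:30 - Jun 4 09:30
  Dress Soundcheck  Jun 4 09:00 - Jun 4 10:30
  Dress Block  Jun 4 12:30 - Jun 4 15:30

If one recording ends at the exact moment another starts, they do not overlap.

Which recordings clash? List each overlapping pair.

Brass Block & Dress Soundcheck, Chamber Overdub & Dress Soundcheck

Check each pair: they overlap iff neither finishes before the other starts.
Sorted by start: Rhythm Session, Tech Overdub, Brass Block, Dress Soundcheck, Chamber Overdub, Dress Block.
Tech Overdub starts after Rhythm Session ends, so nothing later overlaps Rhythm Session either.
Brass Block starts after Tech Overdub ends, so nothing later overlaps Tech Overdub either.
Dress Soundcheck starts before Brass Block ends → Brass Block and Dress Soundcheck overlap.
Chamber Overdub starts exactly when Brass Block ends (back-to-back, no overlap), so nothing later overlaps Brass Block either.
Chamber Overdub starts before Dress Soundcheck ends → Dress Soundcheck and Chamber Overdub overlap.
Dress Block starts after Dress Soundcheck ends.
Dress Block starts exactly when Chamber Overdub ends (back-to-back, no overlap).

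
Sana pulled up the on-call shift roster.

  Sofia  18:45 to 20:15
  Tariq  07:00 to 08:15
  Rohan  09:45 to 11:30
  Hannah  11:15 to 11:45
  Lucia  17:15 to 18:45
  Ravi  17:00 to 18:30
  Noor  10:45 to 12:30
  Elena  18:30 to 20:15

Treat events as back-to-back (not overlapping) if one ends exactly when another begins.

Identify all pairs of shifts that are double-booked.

Elena & Lucia, Elena & Sofia, Hannah & Noor, Hannah & Rohan, Lucia & Ravi, Noor & Rohan

Two intervals overlap when each starts before the other ends.
Sorted by start: Tariq, Rohan, Noor, Hannah, Ravi, Lucia, Elena, Sofia.
Rohan starts after Tariq ends, so Tariq has no further overlaps.
Noor starts before Rohan ends → Rohan and Noor overlap.
Hannah starts before Rohan ends → Rohan and Hannah overlap.
Ravi starts after Rohan ends, so Rohan has no further overlaps.
Hannah starts before Noor ends → Noor and Hannah overlap.
Ravi starts after Noor ends, so Noor has no further overlaps.
Ravi starts after Hannah ends, so Hannah has no further overlaps.
Lucia starts before Ravi ends → Ravi and Lucia overlap.
Elena starts exactly when Ravi ends (back-to-back, no overlap), so Ravi has no further overlaps.
Elena starts before Lucia ends → Lucia and Elena overlap.
Sofia starts exactly when Lucia ends (back-to-back, no overlap).
Sofia starts before Elena ends → Elena and Sofia overlap.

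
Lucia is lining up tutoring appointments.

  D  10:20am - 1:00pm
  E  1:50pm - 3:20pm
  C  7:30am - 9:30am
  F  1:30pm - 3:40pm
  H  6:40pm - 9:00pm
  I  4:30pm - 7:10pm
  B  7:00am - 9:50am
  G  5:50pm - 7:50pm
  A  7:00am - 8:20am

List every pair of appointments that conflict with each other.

Check each pair: they overlap iff neither finishes before the other starts.
Sorted by start: A, B, C, D, F, E, I, G, H.
B starts before A ends → A and B overlap.
C starts before A ends → A and C overlap.
D starts after A ends — done with A.
C starts before B ends → B and C overlap.
D starts after B ends — done with B.
D starts after C ends — done with C.
F starts after D ends — done with D.
E starts before F ends → F and E overlap.
I starts after F ends — done with F.
I starts after E ends — done with E.
G starts before I ends → I and G overlap.
H starts before I ends → I and H overlap.
H starts before G ends → G and H overlap.

A & B, A & C, B & C, E & F, G & H, G & I, H & I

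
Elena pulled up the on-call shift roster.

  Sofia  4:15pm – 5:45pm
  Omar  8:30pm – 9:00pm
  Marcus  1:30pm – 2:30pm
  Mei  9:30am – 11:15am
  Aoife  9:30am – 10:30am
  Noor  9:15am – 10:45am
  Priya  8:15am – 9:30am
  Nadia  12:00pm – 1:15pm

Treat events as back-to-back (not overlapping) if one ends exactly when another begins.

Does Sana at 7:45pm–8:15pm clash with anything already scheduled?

Priya: ends 9:30am at or before Sana starts 7:45pm → clear.
Noor: ends 10:45am at or before Sana starts 7:45pm → clear.
Mei: ends 11:15am at or before Sana starts 7:45pm → clear.
Aoife: ends 10:30am at or before Sana starts 7:45pm → clear.
Nadia: ends 1:15pm at or before Sana starts 7:45pm → clear.
Marcus: ends 2:30pm at or before Sana starts 7:45pm → clear.
Sofia: ends 5:45pm at or before Sana starts 7:45pm → clear.
Omar: starts 8:30pm at or after Sana ends 8:15pm → clear.

No — it doesn't clash with anything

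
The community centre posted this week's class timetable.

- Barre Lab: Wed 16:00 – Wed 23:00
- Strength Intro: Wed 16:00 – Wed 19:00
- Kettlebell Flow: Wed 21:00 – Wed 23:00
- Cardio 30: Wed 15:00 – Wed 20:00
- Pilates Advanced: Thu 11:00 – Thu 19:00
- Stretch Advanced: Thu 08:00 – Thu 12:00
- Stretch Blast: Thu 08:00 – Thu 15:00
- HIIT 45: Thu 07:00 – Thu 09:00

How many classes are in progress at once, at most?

3

Walk through starts and ends in time order (an end at T is processed before a start at T):
Wed 15:00 start Cardio 30 → 1
Wed 16:00 start Barre Lab → 2
Wed 16:00 start Strength Intro → 3
Wed 19:00 end Strength Intro → 2
Wed 20:00 end Cardio 30 → 1
Wed 21:00 start Kettlebell Flow → 2
Wed 23:00 end Barre Lab → 1
Wed 23:00 end Kettlebell Flow → 0
Thu 07:00 start HIIT 45 → 1
Thu 08:00 start Stretch Advanced → 2
Thu 08:00 start Stretch Blast → 3
Thu 09:00 end HIIT 45 → 2
Thu 11:00 start Pilates Advanced → 3
Thu 12:00 end Stretch Advanced → 2
Thu 15:00 end Stretch Blast → 1
Thu 19:00 end Pilates Advanced → 0
Peak is 3, at Wed 16:00 (Barre Lab, Cardio 30, Strength Intro).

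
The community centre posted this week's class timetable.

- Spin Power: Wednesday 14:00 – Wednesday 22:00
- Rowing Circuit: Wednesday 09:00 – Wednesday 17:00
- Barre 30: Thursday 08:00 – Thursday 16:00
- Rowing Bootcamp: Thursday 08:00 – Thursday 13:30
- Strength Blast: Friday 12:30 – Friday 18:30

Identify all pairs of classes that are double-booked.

Barre 30 & Rowing Bootcamp, Rowing Circuit & Spin Power

Sorted by start: Rowing Circuit, Spin Power, Barre 30, Rowing Bootcamp, Strength Blast.
Spin Power starts before Rowing Circuit ends → Rowing Circuit and Spin Power overlap.
Barre 30 starts after Rowing Circuit ends; Rowing Circuit is clear from here.
Barre 30 starts after Spin Power ends; Spin Power is clear from here.
Rowing Bootcamp starts before Barre 30 ends → Barre 30 and Rowing Bootcamp overlap.
Strength Blast starts after Barre 30 ends.
Strength Blast starts after Rowing Bootcamp ends.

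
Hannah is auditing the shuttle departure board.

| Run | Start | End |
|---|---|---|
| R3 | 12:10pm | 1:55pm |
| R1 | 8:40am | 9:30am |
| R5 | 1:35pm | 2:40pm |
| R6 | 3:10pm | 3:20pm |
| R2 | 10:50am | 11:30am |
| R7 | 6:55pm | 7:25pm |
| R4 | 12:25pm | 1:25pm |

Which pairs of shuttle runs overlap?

R3 & R4, R3 & R5

Check each pair: they overlap iff neither finishes before the other starts.
Sorted by start: R1, R2, R3, R4, R5, R6, R7.
R2 starts after R1 ends — done with R1.
R3 starts after R2 ends — done with R2.
R4 starts before R3 ends → R3 and R4 overlap.
R5 starts before R3 ends → R3 and R5 overlap.
R6 starts after R3 ends — done with R3.
R5 starts after R4 ends — done with R4.
R6 starts after R5 ends — done with R5.
R7 starts after R6 ends.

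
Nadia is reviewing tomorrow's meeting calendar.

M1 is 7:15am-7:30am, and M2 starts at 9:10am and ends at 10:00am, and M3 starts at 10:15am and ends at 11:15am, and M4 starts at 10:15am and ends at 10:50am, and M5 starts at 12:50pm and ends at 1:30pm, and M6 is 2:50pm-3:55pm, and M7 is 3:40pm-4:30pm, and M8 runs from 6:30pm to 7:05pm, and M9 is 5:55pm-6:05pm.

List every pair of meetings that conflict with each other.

Sorted by start: M1, M2, M3, M4, M5, M6, M7, M9, M8.
M2 starts after M1 ends; M1 is clear from here.
M3 starts after M2 ends; M2 is clear from here.
M4 starts before M3 ends → M3 and M4 overlap.
M5 starts after M3 ends; M3 is clear from here.
M5 starts after M4 ends; M4 is clear from here.
M6 starts after M5 ends; M5 is clear from here.
M7 starts before M6 ends → M6 and M7 overlap.
M9 starts after M6 ends; M6 is clear from here.
M9 starts after M7 ends; M7 is clear from here.
M8 starts after M9 ends.

M3 & M4, M6 & M7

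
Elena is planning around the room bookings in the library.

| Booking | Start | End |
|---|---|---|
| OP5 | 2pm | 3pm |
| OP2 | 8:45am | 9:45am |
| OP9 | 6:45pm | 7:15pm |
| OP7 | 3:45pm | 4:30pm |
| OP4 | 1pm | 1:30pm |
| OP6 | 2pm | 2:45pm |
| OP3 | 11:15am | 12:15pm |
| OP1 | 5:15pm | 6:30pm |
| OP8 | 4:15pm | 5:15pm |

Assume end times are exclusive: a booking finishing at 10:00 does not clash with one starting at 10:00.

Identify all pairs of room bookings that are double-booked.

Sorted by start: OP2, OP3, OP4, OP5, OP6, OP7, OP8, OP1, OP9.
OP3 starts after OP2 ends; OP2 is clear from here.
OP4 starts after OP3 ends; OP3 is clear from here.
OP5 starts after OP4 ends; OP4 is clear from here.
OP6 starts before OP5 ends → OP5 and OP6 overlap.
OP7 starts after OP5 ends; OP5 is clear from here.
OP7 starts after OP6 ends; OP6 is clear from here.
OP8 starts before OP7 ends → OP7 and OP8 overlap.
OP1 starts after OP7 ends; OP7 is clear from here.
OP1 starts exactly when OP8 ends (back-to-back, no overlap); OP8 is clear from here.
OP9 starts after OP1 ends.

OP5 & OP6, OP7 & OP8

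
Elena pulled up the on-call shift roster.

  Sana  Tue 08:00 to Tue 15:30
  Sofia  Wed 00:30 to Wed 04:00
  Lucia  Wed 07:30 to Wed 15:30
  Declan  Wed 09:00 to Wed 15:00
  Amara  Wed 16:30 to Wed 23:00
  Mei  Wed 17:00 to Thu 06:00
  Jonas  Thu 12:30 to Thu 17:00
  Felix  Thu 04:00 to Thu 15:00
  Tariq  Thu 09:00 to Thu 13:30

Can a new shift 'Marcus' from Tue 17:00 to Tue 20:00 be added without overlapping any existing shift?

Yes — the slot is free

Sana: ends Tue 15:30 at or before Marcus starts Tue 17:00 → clear.
Sofia: starts Wed 00:30 at or after Marcus ends Tue 20:00 → clear.
Lucia: starts Wed 07:30 at or after Marcus ends Tue 20:00 → clear.
Declan: starts Wed 09:00 at or after Marcus ends Tue 20:00 → clear.
Amara: starts Wed 16:30 at or after Marcus ends Tue 20:00 → clear.
Mei: starts Wed 17:00 at or after Marcus ends Tue 20:00 → clear.
Felix: starts Thu 04:00 at or after Marcus ends Tue 20:00 → clear.
Tariq: starts Thu 09:00 at or after Marcus ends Tue 20:00 → clear.
Jonas: starts Thu 12:30 at or after Marcus ends Tue 20:00 → clear.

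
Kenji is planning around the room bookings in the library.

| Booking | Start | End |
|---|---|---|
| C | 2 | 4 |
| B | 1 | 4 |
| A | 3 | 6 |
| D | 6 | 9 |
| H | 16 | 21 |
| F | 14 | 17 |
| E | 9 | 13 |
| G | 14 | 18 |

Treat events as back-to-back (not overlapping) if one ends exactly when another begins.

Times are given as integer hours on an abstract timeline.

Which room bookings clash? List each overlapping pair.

Sorted by start: B, C, A, D, E, F, G, H.
C starts before B ends → B and C overlap.
A starts before B ends → B and A overlap.
D starts after B ends — done with B.
A starts before C ends → C and A overlap.
D starts after C ends — done with C.
D starts exactly when A ends (back-to-back, no overlap) — done with A.
E starts exactly when D ends (back-to-back, no overlap) — done with D.
F starts after E ends — done with E.
G starts before F ends → F and G overlap.
H starts before F ends → F and H overlap.
H starts before G ends → G and H overlap.

A & B, A & C, B & C, F & G, F & H, G & H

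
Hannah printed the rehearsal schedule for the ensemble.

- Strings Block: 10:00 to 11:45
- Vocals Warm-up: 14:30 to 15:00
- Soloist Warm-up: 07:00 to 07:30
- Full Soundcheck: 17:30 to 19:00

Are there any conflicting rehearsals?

No

Sorted by start: Soloist Warm-up, Strings Block, Vocals Warm-up, Full Soundcheck.
Strings Block starts after Soloist Warm-up ends, so nothing later overlaps Soloist Warm-up either.
Vocals Warm-up starts after Strings Block ends, so nothing later overlaps Strings Block either.
Full Soundcheck starts after Vocals Warm-up ends.
Every pair is clear; the schedule has no overlaps.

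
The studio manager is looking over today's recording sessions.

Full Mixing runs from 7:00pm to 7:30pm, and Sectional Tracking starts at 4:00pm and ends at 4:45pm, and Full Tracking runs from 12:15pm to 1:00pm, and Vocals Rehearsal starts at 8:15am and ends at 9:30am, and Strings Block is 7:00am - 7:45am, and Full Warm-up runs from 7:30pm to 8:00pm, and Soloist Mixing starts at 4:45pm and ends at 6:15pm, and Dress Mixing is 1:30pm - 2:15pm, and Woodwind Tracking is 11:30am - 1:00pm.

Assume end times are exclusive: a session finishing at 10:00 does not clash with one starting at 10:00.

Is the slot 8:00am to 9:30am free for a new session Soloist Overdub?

No — it overlaps Vocals Rehearsal

Strings Block: ends 7:45am at or before Soloist Overdub starts 8:00am → clear.
Vocals Rehearsal: starts 8:15am before Soloist Overdub ends 9:30am, and ends 9:30am after Soloist Overdub starts 8:00am → overlap.
Woodwind Tracking: starts 11:30am at or after Soloist Overdub ends 9:30am → clear.
Full Tracking: starts 12:15pm at or after Soloist Overdub ends 9:30am → clear.
Dress Mixing: starts 1:30pm at or after Soloist Overdub ends 9:30am → clear.
Sectional Tracking: starts 4:00pm at or after Soloist Overdub ends 9:30am → clear.
Soloist Mixing: starts 4:45pm at or after Soloist Overdub ends 9:30am → clear.
Full Mixing: starts 7:00pm at or after Soloist Overdub ends 9:30am → clear.
Full Warm-up: starts 7:30pm at or after Soloist Overdub ends 9:30am → clear.
Soloist Overdub overlaps Vocals Rehearsal.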